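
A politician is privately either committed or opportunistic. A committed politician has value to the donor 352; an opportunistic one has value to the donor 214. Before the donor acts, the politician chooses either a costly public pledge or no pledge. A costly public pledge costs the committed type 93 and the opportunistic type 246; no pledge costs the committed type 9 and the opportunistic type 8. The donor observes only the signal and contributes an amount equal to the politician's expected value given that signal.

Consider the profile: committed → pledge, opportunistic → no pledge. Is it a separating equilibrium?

Under separation the donor infers type exactly: pledge → committed (pays 352), no pledge → opportunistic (pays 214).
Committed: pledge gives 352 − 93 = 259; no pledge gives 214 − 9 = 205. No deviation. ✓
Opportunistic: no pledge gives 214 − 8 = 206; pledge gives 352 − 246 = 106. No deviation. ✓
Neither type gains from mimicking the other.

Yes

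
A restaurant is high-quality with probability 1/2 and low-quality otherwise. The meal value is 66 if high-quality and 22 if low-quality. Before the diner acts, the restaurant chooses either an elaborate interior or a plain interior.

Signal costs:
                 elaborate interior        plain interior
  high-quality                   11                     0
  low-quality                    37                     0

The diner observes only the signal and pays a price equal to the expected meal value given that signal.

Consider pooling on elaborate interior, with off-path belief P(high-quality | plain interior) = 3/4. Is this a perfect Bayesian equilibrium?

No

At the pooled signal (elaborate interior) the diner holds the prior 1/2 and pays 1/2·66 + 1/2·22 = 44. Off-path (plain interior) belief 3/4 gives 3/4·66 + 1/4·22 = 55.
High-quality: elaborate interior gives 44 − 11 = 33; plain interior gives 55 − 0 = 55. Deviates. ✗
Low-quality: elaborate interior gives 44 − 37 = 7; plain interior gives 55 − 0 = 55. Deviates. ✗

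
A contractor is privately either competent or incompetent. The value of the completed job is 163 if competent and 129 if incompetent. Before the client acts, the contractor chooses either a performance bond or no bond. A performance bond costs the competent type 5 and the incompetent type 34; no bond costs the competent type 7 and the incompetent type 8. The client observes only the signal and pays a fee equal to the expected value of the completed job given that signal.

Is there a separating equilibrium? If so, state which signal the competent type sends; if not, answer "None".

Try competent → bond, incompetent → no bond:
  Under separation the client infers type exactly: bond → competent (pays 163), no bond → incompetent (pays 129).
  Competent: bond gives 163 − 5 = 158; no bond gives 129 − 7 = 122. No deviation. ✓
  Incompetent: no bond gives 129 − 8 = 121; bond gives 163 − 34 = 129. Would deviate. ✗
Try competent → no bond, incompetent → bond:
  Under separation the client infers type exactly: no bond → competent (pays 163), bond → incompetent (pays 129).
  Competent: no bond gives 163 − 7 = 156; bond gives 129 − 5 = 124. No deviation. ✓
  Incompetent: bond gives 129 − 34 = 95; no bond gives 163 − 8 = 155. Would deviate. ✗
Neither assignment is incentive-compatible.

None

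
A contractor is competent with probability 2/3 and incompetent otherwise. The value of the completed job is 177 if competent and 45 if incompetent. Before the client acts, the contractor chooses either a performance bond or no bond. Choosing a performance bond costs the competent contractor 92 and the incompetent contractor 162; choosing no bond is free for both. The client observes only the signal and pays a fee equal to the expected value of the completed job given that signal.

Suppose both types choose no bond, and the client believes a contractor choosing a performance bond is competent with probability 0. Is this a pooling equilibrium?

Yes

On the equilibrium path (no bond) the client holds the prior 2/3 and pays 2/3·177 + 1/3·45 = 133. Off-path (bond) belief 0 gives 0·177 + 1·45 = 45.
Competent: no bond gives 133 − 0 = 133; bond gives 45 − 92 = -47. Stays. ✓
Incompetent: no bond gives 133 − 0 = 133; bond gives 45 − 162 = -117. Stays. ✓
Beliefs are Bayes-consistent on-path and both types best-respond.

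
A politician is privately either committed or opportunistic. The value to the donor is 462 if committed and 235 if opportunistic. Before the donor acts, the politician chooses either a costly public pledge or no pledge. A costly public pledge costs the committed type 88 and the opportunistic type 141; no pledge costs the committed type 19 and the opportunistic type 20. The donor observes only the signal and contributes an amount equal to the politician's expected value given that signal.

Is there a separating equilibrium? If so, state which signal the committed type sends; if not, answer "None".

Try committed → pledge, opportunistic → no pledge:
  If types separate, pledge earns payment 462 and no pledge earns 235.
  Committed: pledge gives 462 − 88 = 374; no pledge gives 235 − 19 = 216. No deviation. ✓
  Opportunistic: no pledge gives 235 − 20 = 215; pledge gives 462 − 141 = 321. Would deviate. ✗
Try committed → no pledge, opportunistic → pledge:
  If types separate, no pledge earns payment 462 and pledge earns 235.
  Committed: no pledge gives 462 − 19 = 443; pledge gives 235 − 88 = 147. No deviation. ✓
  Opportunistic: pledge gives 235 − 141 = 94; no pledge gives 462 − 20 = 442. Would deviate. ✗
Neither assignment is incentive-compatible.

None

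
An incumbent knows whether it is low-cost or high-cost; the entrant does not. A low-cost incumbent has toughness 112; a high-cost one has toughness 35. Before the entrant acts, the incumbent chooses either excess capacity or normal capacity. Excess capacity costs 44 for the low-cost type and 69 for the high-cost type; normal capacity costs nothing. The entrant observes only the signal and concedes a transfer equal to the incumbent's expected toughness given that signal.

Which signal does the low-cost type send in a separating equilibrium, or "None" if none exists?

None

Try low-cost → excess capacity, high-cost → normal capacity:
  Under separation the entrant infers type exactly: excess capacity → low-cost (pays 112), normal capacity → high-cost (pays 35).
  Low-cost: excess capacity gives 112 − 44 = 68; normal capacity gives 35 − 0 = 35. No deviation. ✓
  High-cost: normal capacity gives 35 − 0 = 35; excess capacity gives 112 − 69 = 43. Would deviate. ✗
Try low-cost → normal capacity, high-cost → excess capacity:
  Under separation the entrant infers type exactly: normal capacity → low-cost (pays 112), excess capacity → high-cost (pays 35).
  Low-cost: normal capacity gives 112 − 0 = 112; excess capacity gives 35 − 44 = -9. No deviation. ✓
  High-cost: excess capacity gives 35 − 69 = -34; normal capacity gives 112 − 0 = 112. Would deviate. ✗
Neither assignment is incentive-compatible.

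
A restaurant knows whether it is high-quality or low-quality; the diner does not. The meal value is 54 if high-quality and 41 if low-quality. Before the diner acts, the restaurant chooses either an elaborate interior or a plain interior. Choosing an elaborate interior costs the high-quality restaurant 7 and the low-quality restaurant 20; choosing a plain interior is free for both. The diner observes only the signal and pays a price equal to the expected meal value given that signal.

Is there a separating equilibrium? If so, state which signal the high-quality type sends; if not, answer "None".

elaborate interior

Try high-quality → elaborate interior, low-quality → plain interior:
  Under separation the diner infers type exactly: elaborate interior → high-quality (pays 54), plain interior → low-quality (pays 41).
  High-quality: elaborate interior gives 54 − 7 = 47; plain interior gives 41 − 0 = 41. No deviation. ✓
  Low-quality: plain interior gives 41 − 0 = 41; elaborate interior gives 54 − 20 = 34. No deviation. ✓
Both hold — the high-quality type sends elaborate interior.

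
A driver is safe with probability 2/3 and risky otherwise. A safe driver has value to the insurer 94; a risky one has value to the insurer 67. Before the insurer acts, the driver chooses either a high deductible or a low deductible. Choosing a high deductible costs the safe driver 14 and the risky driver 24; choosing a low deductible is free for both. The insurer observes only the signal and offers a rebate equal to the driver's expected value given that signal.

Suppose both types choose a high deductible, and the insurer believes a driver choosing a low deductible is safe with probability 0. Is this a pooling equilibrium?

No

At the pooled signal (high deductible) the insurer holds the prior 2/3 and pays 2/3·94 + 1/3·67 = 85. Off-path (low deductible) belief 0 gives 0·94 + 1·67 = 67.
Safe: high deductible gives 85 − 14 = 71; low deductible gives 67 − 0 = 67. Stays. ✓
Risky: high deductible gives 85 − 24 = 61; low deductible gives 67 − 0 = 67. Deviates. ✗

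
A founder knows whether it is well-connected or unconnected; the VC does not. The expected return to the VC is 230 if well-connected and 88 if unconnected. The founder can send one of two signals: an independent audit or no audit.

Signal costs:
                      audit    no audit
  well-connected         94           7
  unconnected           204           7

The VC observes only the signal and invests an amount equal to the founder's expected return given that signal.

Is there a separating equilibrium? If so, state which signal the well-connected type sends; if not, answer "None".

audit

Try well-connected → audit, unconnected → no audit:
  If types separate, audit earns payment 230 and no audit earns 88.
  Well-connected: audit gives 230 − 94 = 136; no audit gives 88 − 7 = 81. No deviation. ✓
  Unconnected: no audit gives 88 − 7 = 81; audit gives 230 − 204 = 26. No deviation. ✓
Both hold — the well-connected type sends audit.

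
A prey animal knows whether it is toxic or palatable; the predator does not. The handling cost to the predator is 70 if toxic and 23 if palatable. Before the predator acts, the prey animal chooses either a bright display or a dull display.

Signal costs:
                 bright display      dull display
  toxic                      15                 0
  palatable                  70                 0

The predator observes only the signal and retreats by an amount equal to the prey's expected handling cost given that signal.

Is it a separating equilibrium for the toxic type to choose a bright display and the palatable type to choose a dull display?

Under separation the predator infers type exactly: bright display → toxic (pays 70), dull display → palatable (pays 23).
Toxic: bright display gives 70 − 15 = 55; dull display gives 23 − 0 = 23. No deviation. ✓
Palatable: dull display gives 23 − 0 = 23; bright display gives 70 − 70 = 0. No deviation. ✓
Both incentive constraints hold.

Yes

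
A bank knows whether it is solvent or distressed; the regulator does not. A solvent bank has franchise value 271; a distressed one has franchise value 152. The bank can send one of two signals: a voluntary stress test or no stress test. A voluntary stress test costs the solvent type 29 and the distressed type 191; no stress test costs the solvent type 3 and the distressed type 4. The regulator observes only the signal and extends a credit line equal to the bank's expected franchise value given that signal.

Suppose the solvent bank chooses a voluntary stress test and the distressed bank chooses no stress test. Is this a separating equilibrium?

Under separation the regulator infers type exactly: stress test → solvent (pays 271), no stress test → distressed (pays 152).
Solvent: stress test gives 271 − 29 = 242; no stress test gives 152 − 3 = 149. No deviation. ✓
Distressed: no stress test gives 152 − 4 = 148; stress test gives 271 − 191 = 80. No deviation. ✓
Both incentive constraints hold.

Yes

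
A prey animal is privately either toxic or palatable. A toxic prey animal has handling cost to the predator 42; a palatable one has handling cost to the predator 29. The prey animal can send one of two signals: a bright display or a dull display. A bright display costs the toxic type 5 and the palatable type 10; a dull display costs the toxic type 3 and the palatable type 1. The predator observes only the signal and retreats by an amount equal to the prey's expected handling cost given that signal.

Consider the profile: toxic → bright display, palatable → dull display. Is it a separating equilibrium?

Under separation the predator infers type exactly: bright display → toxic (pays 42), dull display → palatable (pays 29).
Toxic: bright display gives 42 − 5 = 37; dull display gives 29 − 3 = 26. No deviation. ✓
Palatable: dull display gives 29 − 1 = 28; bright display gives 42 − 10 = 32. Would deviate. ✗

No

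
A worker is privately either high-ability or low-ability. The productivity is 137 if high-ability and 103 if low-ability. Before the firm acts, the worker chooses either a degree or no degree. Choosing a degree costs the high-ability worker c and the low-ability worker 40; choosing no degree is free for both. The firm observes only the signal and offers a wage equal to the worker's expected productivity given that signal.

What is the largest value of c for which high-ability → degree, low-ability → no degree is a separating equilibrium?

Under separation: degree → high-ability (pays 137); no degree → low-ability (pays 103).
Low-ability: 103 − 0 = 103 ≥ 137 − 40 = 97. Holds regardless of c. ✓
High-ability: 137 − c ≥ 103 − 0, so c ≤ 137 − 103 = 34.

34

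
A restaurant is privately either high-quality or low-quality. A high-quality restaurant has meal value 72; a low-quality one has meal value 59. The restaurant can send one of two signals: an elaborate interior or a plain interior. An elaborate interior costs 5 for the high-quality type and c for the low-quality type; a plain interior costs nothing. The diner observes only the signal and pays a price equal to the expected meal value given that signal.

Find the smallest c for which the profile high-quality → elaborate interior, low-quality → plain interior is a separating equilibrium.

13

Under separation: elaborate interior → high-quality (pays 72); plain interior → low-quality (pays 59).
High-quality: 72 − 5 = 67 ≥ 59 − 0 = 59. Holds regardless of c. ✓
Low-quality: 59 − 0 ≥ 72 − c, so c ≥ 72 − 59 = 13.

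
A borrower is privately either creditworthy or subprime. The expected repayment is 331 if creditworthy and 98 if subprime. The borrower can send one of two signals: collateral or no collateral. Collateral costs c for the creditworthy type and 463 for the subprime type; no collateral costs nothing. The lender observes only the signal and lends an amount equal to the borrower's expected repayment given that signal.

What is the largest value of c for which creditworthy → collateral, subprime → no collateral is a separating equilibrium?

Under separation: collateral → creditworthy (pays 331); no collateral → subprime (pays 98).
Subprime: 98 − 0 = 98 ≥ 331 − 463 = -132. Holds regardless of c. ✓
Creditworthy: 331 − c ≥ 98 − 0, so c ≤ 331 − 98 = 233.

233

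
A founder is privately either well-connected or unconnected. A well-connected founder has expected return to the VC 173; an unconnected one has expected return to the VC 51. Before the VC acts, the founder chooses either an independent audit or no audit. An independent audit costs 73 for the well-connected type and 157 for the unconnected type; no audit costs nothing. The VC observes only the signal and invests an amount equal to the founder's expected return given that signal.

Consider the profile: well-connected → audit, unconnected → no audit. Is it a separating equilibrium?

Yes

If types separate, audit earns payment 173 and no audit earns 51.
Well-connected: audit gives 173 − 73 = 100; no audit gives 51 − 0 = 51. No deviation. ✓
Unconnected: no audit gives 51 − 0 = 51; audit gives 173 − 157 = 16. No deviation. ✓
Both incentive constraints hold.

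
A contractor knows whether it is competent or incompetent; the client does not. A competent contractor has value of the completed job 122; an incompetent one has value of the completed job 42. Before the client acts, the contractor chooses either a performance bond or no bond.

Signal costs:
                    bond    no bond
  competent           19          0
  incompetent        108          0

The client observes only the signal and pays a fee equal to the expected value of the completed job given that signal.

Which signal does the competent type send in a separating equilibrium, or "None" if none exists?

bond

Try competent → bond, incompetent → no bond:
  Under separation the client infers type exactly: bond → competent (pays 122), no bond → incompetent (pays 42).
  Competent: bond gives 122 − 19 = 103; no bond gives 42 − 0 = 42. No deviation. ✓
  Incompetent: no bond gives 42 − 0 = 42; bond gives 122 − 108 = 14. No deviation. ✓
Both hold — the competent type sends bond.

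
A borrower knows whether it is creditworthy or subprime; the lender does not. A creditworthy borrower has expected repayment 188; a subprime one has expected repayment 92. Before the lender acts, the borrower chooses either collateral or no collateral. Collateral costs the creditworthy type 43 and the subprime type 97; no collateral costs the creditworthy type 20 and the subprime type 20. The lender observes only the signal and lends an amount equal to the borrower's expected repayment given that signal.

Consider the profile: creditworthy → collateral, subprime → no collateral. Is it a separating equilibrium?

No

Under separation the lender infers type exactly: collateral → creditworthy (pays 188), no collateral → subprime (pays 92).
Creditworthy: collateral gives 188 − 43 = 145; no collateral gives 92 − 20 = 72. No deviation. ✓
Subprime: no collateral gives 92 − 20 = 72; collateral gives 188 − 97 = 91. Would deviate. ✗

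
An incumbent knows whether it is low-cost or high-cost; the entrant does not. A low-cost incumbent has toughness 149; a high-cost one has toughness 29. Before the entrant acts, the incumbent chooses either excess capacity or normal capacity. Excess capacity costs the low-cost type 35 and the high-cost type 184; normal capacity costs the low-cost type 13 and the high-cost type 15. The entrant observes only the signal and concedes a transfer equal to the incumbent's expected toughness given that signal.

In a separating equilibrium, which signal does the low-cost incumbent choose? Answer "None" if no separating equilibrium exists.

excess capacity

Try low-cost → excess capacity, high-cost → normal capacity:
  Under separation the entrant infers type exactly: excess capacity → low-cost (pays 149), normal capacity → high-cost (pays 29).
  Low-cost: excess capacity gives 149 − 35 = 114; normal capacity gives 29 − 13 = 16. No deviation. ✓
  High-cost: normal capacity gives 29 − 15 = 14; excess capacity gives 149 − 184 = -35. No deviation. ✓
Both hold — the low-cost type sends excess capacity.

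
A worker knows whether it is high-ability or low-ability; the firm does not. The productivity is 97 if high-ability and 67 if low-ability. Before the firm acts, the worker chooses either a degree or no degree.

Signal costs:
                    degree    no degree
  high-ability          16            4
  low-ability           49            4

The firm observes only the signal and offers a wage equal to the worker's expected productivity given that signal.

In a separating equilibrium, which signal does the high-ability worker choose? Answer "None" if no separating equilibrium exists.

Try high-ability → degree, low-ability → no degree:
  If types separate, degree earns payment 97 and no degree earns 67.
  High-ability: degree gives 97 − 16 = 81; no degree gives 67 − 4 = 63. No deviation. ✓
  Low-ability: no degree gives 67 − 4 = 63; degree gives 97 − 49 = 48. No deviation. ✓
Both hold — the high-ability type sends degree.

degree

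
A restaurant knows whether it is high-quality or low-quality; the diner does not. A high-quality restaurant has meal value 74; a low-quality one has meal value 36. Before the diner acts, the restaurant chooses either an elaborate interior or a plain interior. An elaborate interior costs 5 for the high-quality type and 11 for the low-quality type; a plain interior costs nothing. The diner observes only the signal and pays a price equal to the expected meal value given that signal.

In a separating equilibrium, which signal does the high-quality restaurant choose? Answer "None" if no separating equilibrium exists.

None

Try high-quality → elaborate interior, low-quality → plain interior:
  Under separation the diner infers type exactly: elaborate interior → high-quality (pays 74), plain interior → low-quality (pays 36).
  High-quality: elaborate interior gives 74 − 5 = 69; plain interior gives 36 − 0 = 36. No deviation. ✓
  Low-quality: plain interior gives 36 − 0 = 36; elaborate interior gives 74 − 11 = 63. Would deviate. ✗
Try high-quality → plain interior, low-quality → elaborate interior:
  Under separation the diner infers type exactly: plain interior → high-quality (pays 74), elaborate interior → low-quality (pays 36).
  High-quality: plain interior gives 74 − 0 = 74; elaborate interior gives 36 − 5 = 31. No deviation. ✓
  Low-quality: elaborate interior gives 36 − 11 = 25; plain interior gives 74 − 0 = 74. Would deviate. ✗
Neither assignment is incentive-compatible.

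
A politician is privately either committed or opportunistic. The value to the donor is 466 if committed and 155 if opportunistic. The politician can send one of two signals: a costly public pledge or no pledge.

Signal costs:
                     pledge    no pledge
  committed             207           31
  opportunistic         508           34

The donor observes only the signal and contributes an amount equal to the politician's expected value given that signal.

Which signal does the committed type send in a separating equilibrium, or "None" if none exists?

pledge

Try committed → pledge, opportunistic → no pledge:
  Under separation the donor infers type exactly: pledge → committed (pays 466), no pledge → opportunistic (pays 155).
  Committed: pledge gives 466 − 207 = 259; no pledge gives 155 − 31 = 124. No deviation. ✓
  Opportunistic: no pledge gives 155 − 34 = 121; pledge gives 466 − 508 = -42. No deviation. ✓
Both hold — the committed type sends pledge.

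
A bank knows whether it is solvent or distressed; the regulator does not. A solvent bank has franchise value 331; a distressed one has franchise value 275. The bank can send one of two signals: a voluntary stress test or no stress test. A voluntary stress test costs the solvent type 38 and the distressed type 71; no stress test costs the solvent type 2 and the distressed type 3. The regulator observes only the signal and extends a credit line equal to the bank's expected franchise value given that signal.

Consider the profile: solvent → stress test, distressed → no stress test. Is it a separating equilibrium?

Yes

If types separate, stress test earns payment 331 and no stress test earns 275.
Solvent: stress test gives 331 − 38 = 293; no stress test gives 275 − 2 = 273. No deviation. ✓
Distressed: no stress test gives 275 − 3 = 272; stress test gives 331 − 71 = 260. No deviation. ✓
Both incentive constraints hold.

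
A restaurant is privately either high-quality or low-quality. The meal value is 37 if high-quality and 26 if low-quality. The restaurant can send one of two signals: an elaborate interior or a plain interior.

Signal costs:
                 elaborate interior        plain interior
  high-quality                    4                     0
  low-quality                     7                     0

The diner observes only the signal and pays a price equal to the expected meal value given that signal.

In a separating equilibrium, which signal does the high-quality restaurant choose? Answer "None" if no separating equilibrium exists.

None

Try high-quality → elaborate interior, low-quality → plain interior:
  Under separation the diner infers type exactly: elaborate interior → high-quality (pays 37), plain interior → low-quality (pays 26).
  High-quality: elaborate interior gives 37 − 4 = 33; plain interior gives 26 − 0 = 26. No deviation. ✓
  Low-quality: plain interior gives 26 − 0 = 26; elaborate interior gives 37 − 7 = 30. Would deviate. ✗
Try high-quality → plain interior, low-quality → elaborate interior:
  Under separation the diner infers type exactly: plain interior → high-quality (pays 37), elaborate interior → low-quality (pays 26).
  High-quality: plain interior gives 37 − 0 = 37; elaborate interior gives 26 − 4 = 22. No deviation. ✓
  Low-quality: elaborate interior gives 26 − 7 = 19; plain interior gives 37 − 0 = 37. Would deviate. ✗
Neither assignment is incentive-compatible.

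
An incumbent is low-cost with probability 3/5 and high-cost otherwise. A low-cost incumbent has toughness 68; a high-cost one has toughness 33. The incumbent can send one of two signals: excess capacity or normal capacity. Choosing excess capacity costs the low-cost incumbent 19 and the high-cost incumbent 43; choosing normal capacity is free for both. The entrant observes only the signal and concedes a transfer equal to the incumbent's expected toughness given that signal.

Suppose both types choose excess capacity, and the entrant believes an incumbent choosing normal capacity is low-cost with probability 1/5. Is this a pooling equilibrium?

No

On the equilibrium path (excess capacity) the entrant holds the prior 3/5 and pays 3/5·68 + 2/5·33 = 54. Off-path (normal capacity) belief 1/5 gives 1/5·68 + 4/5·33 = 40.
Low-cost: excess capacity gives 54 − 19 = 35; normal capacity gives 40 − 0 = 40. Deviates. ✗
High-cost: excess capacity gives 54 − 43 = 11; normal capacity gives 40 − 0 = 40. Deviates. ✗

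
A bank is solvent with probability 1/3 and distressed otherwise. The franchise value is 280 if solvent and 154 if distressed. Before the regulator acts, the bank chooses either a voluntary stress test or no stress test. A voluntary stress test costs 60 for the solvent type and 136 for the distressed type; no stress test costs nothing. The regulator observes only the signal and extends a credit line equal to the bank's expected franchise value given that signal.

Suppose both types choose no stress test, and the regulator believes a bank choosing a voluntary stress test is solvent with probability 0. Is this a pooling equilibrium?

Yes

On the equilibrium path (no stress test) the regulator holds the prior 1/3 and pays 1/3·280 + 2/3·154 = 196. Off-path (stress test) belief 0 gives 0·280 + 1·154 = 154.
Solvent: no stress test gives 196 − 0 = 196; stress test gives 154 − 60 = 94. Stays. ✓
Distressed: no stress test gives 196 − 0 = 196; stress test gives 154 − 136 = 18. Stays. ✓
Beliefs are Bayes-consistent on-path and both types best-respond.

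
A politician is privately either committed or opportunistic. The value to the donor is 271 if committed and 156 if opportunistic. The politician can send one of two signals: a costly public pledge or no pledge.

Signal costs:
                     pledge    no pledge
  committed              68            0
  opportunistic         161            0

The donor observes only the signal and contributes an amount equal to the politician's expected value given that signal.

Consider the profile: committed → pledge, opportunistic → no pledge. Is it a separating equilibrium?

Under separation the donor infers type exactly: pledge → committed (pays 271), no pledge → opportunistic (pays 156).
Committed: pledge gives 271 − 68 = 203; no pledge gives 156 − 0 = 156. No deviation. ✓
Opportunistic: no pledge gives 156 − 0 = 156; pledge gives 271 − 161 = 110. No deviation. ✓
Both incentive constraints hold.

Yes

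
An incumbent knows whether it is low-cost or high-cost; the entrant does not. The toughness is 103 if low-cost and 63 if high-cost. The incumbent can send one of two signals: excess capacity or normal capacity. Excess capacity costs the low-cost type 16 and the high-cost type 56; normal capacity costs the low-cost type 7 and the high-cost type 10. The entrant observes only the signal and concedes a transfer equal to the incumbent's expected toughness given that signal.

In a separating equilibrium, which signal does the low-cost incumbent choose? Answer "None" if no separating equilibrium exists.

excess capacity

Try low-cost → excess capacity, high-cost → normal capacity:
  Under separation the entrant infers type exactly: excess capacity → low-cost (pays 103), normal capacity → high-cost (pays 63).
  Low-cost: excess capacity gives 103 − 16 = 87; normal capacity gives 63 − 7 = 56. No deviation. ✓
  High-cost: normal capacity gives 63 − 10 = 53; excess capacity gives 103 − 56 = 47. No deviation. ✓
Both hold — the low-cost type sends excess capacity.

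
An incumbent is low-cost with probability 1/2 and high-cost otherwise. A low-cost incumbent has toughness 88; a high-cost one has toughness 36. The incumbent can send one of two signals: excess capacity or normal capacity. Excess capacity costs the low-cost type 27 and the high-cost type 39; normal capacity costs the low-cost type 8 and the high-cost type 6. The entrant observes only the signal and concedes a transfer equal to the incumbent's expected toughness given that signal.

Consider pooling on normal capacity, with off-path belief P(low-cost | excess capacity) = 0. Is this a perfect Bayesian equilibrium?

On the equilibrium path (normal capacity) the entrant holds the prior 1/2 and pays 1/2·88 + 1/2·36 = 62. Off-path (excess capacity) belief 0 gives 0·88 + 1·36 = 36.
Low-cost: normal capacity gives 62 − 8 = 54; excess capacity gives 36 − 27 = 9. Stays. ✓
High-cost: normal capacity gives 62 − 6 = 56; excess capacity gives 36 − 39 = -3. Stays. ✓
Beliefs are Bayes-consistent on-path and both types best-respond.

Yes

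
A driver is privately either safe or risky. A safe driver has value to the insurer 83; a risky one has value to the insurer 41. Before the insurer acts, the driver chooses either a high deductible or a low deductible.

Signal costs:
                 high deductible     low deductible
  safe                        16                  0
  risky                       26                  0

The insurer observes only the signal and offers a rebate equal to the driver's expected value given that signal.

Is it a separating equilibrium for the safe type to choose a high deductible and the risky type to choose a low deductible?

If types separate, high deductible earns payment 83 and low deductible earns 41.
Safe: high deductible gives 83 − 16 = 67; low deductible gives 41 − 0 = 41. No deviation. ✓
Risky: low deductible gives 41 − 0 = 41; high deductible gives 83 − 26 = 57. Would deviate. ✗

No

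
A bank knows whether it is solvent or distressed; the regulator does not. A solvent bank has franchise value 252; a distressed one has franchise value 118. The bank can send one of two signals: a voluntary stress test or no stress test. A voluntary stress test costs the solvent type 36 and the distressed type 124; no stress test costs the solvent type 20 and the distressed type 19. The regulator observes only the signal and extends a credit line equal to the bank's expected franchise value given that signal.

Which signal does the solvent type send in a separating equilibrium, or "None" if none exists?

Try solvent → stress test, distressed → no stress test:
  If types separate, stress test earns payment 252 and no stress test earns 118.
  Solvent: stress test gives 252 − 36 = 216; no stress test gives 118 − 20 = 98. No deviation. ✓
  Distressed: no stress test gives 118 − 19 = 99; stress test gives 252 − 124 = 128. Would deviate. ✗
Try solvent → no stress test, distressed → stress test:
  If types separate, no stress test earns payment 252 and stress test earns 118.
  Solvent: no stress test gives 252 − 20 = 232; stress test gives 118 − 36 = 82. No deviation. ✓
  Distressed: stress test gives 118 − 124 = -6; no stress test gives 252 − 19 = 233. Would deviate. ✗
Neither assignment is incentive-compatible.

None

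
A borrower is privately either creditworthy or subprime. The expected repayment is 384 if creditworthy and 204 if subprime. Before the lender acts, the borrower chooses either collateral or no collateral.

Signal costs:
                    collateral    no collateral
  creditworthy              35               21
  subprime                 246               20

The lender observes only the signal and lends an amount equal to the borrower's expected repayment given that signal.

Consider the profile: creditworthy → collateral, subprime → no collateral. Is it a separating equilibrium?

If types separate, collateral earns payment 384 and no collateral earns 204.
Creditworthy: collateral gives 384 − 35 = 349; no collateral gives 204 − 21 = 183. No deviation. ✓
Subprime: no collateral gives 204 − 20 = 184; collateral gives 384 − 246 = 138. No deviation. ✓
Both incentive constraints hold.

Yes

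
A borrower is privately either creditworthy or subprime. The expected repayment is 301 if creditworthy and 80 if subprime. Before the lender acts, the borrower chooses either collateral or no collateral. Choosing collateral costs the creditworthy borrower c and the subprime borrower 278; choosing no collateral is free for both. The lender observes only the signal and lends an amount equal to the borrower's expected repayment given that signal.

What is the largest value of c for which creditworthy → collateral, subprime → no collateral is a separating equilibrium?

Under separation: collateral → creditworthy (pays 301); no collateral → subprime (pays 80).
Subprime: 80 − 0 = 80 ≥ 301 − 278 = 23. Holds regardless of c. ✓
Creditworthy: 301 − c ≥ 80 − 0, so c ≤ 301 − 80 = 221.

221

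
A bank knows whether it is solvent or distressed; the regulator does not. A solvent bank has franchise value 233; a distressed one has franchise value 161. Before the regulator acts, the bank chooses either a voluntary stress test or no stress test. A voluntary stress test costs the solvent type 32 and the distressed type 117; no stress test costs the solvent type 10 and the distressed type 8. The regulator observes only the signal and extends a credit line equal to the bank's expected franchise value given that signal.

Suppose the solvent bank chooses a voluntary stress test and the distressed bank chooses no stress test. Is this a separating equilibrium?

Yes

If types separate, stress test earns payment 233 and no stress test earns 161.
Solvent: stress test gives 233 − 32 = 201; no stress test gives 161 − 10 = 151. No deviation. ✓
Distressed: no stress test gives 161 − 8 = 153; stress test gives 233 − 117 = 116. No deviation. ✓
Both incentive constraints hold.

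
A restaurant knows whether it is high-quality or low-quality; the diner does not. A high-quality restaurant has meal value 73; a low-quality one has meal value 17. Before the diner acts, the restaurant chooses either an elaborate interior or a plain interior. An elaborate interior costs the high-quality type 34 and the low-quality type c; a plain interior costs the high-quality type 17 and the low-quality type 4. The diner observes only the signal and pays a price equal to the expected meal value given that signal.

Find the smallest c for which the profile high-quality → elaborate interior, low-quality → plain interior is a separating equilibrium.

60

Under separation: elaborate interior → high-quality (pays 73); plain interior → low-quality (pays 17).
High-quality: 73 − 34 = 39 ≥ 17 − 17 = 0. Holds regardless of c. ✓
Low-quality: 17 − 4 ≥ 73 − c, so c ≥ 73 − 13 = 60.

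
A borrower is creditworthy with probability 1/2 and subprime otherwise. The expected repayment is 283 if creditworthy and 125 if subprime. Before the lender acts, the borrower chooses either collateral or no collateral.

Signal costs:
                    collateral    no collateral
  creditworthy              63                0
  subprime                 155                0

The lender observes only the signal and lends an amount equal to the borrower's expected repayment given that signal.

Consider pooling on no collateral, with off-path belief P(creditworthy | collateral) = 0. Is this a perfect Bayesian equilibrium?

Yes

At the pooled signal (no collateral) the lender holds the prior 1/2 and pays 1/2·283 + 1/2·125 = 204. Off-path (collateral) belief 0 gives 0·283 + 1·125 = 125.
Creditworthy: no collateral gives 204 − 0 = 204; collateral gives 125 − 63 = 62. Stays. ✓
Subprime: no collateral gives 204 − 0 = 204; collateral gives 125 − 155 = -30. Stays. ✓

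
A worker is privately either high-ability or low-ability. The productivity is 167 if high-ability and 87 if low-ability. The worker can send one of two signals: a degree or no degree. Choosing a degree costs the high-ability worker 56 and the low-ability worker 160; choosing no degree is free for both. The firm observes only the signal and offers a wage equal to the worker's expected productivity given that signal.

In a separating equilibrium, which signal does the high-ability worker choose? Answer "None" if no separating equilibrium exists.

Try high-ability → degree, low-ability → no degree:
  Under separation the firm infers type exactly: degree → high-ability (pays 167), no degree → low-ability (pays 87).
  High-ability: degree gives 167 − 56 = 111; no degree gives 87 − 0 = 87. No deviation. ✓
  Low-ability: no degree gives 87 − 0 = 87; degree gives 167 − 160 = 7. No deviation. ✓
Both hold — the high-ability type sends degree.

degree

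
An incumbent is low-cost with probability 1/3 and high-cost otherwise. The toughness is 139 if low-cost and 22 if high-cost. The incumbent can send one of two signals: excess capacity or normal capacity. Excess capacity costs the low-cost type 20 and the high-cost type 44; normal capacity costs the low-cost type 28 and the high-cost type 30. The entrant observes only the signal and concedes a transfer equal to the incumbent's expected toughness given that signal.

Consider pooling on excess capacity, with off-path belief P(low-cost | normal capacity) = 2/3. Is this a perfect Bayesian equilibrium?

On the equilibrium path (excess capacity) the entrant holds the prior 1/3 and pays 1/3·139 + 2/3·22 = 61. Off-path (normal capacity) belief 2/3 gives 2/3·139 + 1/3·22 = 100.
Low-cost: excess capacity gives 61 − 20 = 41; normal capacity gives 100 − 28 = 72. Deviates. ✗
High-cost: excess capacity gives 61 − 44 = 17; normal capacity gives 100 − 30 = 70. Deviates. ✗

No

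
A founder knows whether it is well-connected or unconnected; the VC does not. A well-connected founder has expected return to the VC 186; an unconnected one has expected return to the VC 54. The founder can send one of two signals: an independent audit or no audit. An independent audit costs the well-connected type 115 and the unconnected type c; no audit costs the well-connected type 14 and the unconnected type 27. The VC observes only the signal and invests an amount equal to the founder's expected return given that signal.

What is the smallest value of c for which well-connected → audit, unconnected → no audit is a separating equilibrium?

159

Under separation: audit → well-connected (pays 186); no audit → unconnected (pays 54).
Well-connected: 186 − 115 = 71 ≥ 54 − 14 = 40. Holds regardless of c. ✓
Unconnected: 54 − 27 ≥ 186 − c, so c ≥ 186 − 27 = 159.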